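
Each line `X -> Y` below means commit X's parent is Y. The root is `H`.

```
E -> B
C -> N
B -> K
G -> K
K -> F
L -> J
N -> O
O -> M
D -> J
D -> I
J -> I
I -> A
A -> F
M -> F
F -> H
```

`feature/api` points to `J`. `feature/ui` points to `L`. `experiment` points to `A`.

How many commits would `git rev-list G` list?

4

Walking parent pointers from G: reachable set = {F, G, H, K}.
That is 4 commits.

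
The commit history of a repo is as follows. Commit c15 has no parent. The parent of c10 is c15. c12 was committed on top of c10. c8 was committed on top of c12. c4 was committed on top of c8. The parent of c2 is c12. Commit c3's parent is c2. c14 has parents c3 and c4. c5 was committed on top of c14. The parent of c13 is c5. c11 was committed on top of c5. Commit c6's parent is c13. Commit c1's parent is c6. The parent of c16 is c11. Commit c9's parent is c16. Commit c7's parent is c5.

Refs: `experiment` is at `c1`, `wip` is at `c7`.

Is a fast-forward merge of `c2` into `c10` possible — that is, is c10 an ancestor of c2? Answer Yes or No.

A fast-forward from c10 to c2 is possible iff c10 is an ancestor of c2.
Ancestors of c2: {c10, c12, c15, c2}.
c10 is among them, so fast-forward is possible.

Yes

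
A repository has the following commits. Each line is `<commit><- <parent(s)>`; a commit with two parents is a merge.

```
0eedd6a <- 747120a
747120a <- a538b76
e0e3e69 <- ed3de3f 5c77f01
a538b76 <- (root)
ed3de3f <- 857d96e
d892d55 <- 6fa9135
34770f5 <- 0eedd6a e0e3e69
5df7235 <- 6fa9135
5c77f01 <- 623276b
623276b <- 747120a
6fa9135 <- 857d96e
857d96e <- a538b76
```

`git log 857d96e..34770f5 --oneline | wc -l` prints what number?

Reachable from 34770f5: {0eedd6a, 34770f5, 5c77f01, 623276b, 747120a, 857d96e, a538b76, e0e3e69, ed3de3f}.
Reachable from 857d96e: {857d96e, a538b76}.
In 34770f5's history but not 857d96e's: {0eedd6a, 34770f5, 5c77f01, 623276b, 747120a, e0e3e69, ed3de3f} — 7 commits.

7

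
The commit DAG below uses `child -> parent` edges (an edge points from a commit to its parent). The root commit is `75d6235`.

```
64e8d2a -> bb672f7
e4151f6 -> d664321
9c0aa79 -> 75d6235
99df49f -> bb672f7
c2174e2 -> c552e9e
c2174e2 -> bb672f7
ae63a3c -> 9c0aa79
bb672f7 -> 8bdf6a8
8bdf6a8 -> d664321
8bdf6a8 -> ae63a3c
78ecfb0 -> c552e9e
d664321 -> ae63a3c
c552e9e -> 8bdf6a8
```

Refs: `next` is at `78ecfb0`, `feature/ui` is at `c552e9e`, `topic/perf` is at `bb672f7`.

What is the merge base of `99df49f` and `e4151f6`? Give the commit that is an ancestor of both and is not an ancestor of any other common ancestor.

Ancestors of 99df49f: {75d6235, 8bdf6a8, 99df49f, 9c0aa79, ae63a3c, bb672f7, d664321}.
Ancestors of e4151f6: {75d6235, 9c0aa79, ae63a3c, d664321, e4151f6}.
Common ancestors: {75d6235, 9c0aa79, ae63a3c, d664321}.
Among these, d664321 is not an ancestor of any other common ancestor — it is the merge base.

d664321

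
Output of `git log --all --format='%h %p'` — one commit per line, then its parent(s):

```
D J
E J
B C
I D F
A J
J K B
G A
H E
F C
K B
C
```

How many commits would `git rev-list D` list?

5

Walking parent pointers from D: reachable set = {B, C, D, J, K}.
That is 5 commits.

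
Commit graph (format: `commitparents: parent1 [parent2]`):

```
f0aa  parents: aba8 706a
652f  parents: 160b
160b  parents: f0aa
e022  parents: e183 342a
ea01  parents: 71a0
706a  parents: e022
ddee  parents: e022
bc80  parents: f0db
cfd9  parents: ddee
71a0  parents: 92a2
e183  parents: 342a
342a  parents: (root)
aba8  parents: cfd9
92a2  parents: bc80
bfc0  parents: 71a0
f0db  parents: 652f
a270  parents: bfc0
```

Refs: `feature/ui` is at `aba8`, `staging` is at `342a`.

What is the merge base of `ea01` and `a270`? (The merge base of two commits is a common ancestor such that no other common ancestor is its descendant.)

Ancestors of ea01: {160b, 342a, 652f, 706a, 71a0, 92a2, aba8, bc80, cfd9, ddee, e022, e183, ea01, f0aa, f0db}.
Ancestors of a270: {160b, 342a, 652f, 706a, 71a0, 92a2, a270, aba8, bc80, bfc0, cfd9, ddee, e022, e183, f0aa, f0db}.
Common ancestors: {160b, 342a, 652f, 706a, 71a0, 92a2, aba8, bc80, cfd9, ddee, e022, e183, f0aa, f0db}.
Among these, 71a0 is not an ancestor of any other common ancestor — it is the merge base.

71a0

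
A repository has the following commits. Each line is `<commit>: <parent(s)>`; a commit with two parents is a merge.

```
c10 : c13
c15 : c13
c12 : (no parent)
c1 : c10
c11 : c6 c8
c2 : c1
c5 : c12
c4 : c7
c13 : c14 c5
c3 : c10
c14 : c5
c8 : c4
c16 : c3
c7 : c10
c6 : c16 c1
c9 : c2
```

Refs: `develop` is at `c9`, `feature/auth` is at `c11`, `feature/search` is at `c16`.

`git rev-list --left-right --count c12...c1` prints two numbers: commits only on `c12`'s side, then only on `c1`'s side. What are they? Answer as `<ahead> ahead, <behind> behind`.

Reachable from c12: {c12}.
Reachable from c1: {c1, c10, c12, c13, c14, c5}.
Only in c12's history (ahead): {} — 0.
Only in c1's history (behind): {c1, c10, c13, c14, c5} — 5.

0 ahead, 5 behind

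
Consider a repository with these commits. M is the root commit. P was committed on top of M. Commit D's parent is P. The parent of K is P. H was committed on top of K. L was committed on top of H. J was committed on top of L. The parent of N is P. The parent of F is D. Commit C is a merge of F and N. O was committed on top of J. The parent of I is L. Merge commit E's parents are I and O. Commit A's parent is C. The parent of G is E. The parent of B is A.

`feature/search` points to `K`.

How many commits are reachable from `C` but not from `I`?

Reachable from C: {C, D, F, M, N, P}.
Reachable from I: {H, I, K, L, M, P}.
In C's history but not I's: {C, D, F, N} — 4 commits.

4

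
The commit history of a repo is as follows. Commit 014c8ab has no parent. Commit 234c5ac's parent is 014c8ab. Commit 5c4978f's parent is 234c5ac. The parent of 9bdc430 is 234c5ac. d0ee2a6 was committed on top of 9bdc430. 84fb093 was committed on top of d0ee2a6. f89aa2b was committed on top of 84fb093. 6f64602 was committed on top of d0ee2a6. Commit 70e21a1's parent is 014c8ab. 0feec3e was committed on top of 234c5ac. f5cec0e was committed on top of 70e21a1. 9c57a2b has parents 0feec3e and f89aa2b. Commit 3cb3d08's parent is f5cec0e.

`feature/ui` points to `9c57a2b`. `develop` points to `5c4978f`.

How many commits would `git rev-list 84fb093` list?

5

Walking parent pointers from 84fb093: reachable set = {014c8ab, 234c5ac, 84fb093, 9bdc430, d0ee2a6}.
That is 5 commits.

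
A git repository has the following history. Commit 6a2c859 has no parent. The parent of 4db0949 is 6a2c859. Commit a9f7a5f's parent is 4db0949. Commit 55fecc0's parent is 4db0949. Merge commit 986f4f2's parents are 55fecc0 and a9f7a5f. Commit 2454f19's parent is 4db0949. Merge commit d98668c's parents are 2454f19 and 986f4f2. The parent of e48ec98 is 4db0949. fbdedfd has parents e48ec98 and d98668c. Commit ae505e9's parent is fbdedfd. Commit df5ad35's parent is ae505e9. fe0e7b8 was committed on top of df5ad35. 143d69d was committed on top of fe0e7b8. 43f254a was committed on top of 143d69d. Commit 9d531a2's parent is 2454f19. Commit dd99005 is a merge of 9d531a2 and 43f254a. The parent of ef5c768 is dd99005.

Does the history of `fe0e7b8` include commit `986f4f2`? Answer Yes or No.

Ancestors of fe0e7b8 (commits reachable by following parents): {2454f19, 4db0949, 55fecc0, 6a2c859, 986f4f2, a9f7a5f, ae505e9, d98668c, df5ad35, e48ec98, fbdedfd, fe0e7b8}.
986f4f2 is in that set, so it is an ancestor of fe0e7b8.

Yes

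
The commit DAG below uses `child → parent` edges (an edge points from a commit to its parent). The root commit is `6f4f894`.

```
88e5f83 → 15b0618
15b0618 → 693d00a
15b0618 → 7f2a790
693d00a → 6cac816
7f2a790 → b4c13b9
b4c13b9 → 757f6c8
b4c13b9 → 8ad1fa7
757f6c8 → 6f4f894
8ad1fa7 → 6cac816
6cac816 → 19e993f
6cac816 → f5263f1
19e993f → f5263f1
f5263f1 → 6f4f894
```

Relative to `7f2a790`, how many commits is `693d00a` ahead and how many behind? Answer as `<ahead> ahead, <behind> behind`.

1 ahead, 4 behind

Reachable from 693d00a: {19e993f, 693d00a, 6cac816, 6f4f894, f5263f1}.
Reachable from 7f2a790: {19e993f, 6cac816, 6f4f894, 757f6c8, 7f2a790, 8ad1fa7, b4c13b9, f5263f1}.
Only in 693d00a's history (ahead): {693d00a} — 1.
Only in 7f2a790's history (behind): {757f6c8, 7f2a790, 8ad1fa7, b4c13b9} — 4.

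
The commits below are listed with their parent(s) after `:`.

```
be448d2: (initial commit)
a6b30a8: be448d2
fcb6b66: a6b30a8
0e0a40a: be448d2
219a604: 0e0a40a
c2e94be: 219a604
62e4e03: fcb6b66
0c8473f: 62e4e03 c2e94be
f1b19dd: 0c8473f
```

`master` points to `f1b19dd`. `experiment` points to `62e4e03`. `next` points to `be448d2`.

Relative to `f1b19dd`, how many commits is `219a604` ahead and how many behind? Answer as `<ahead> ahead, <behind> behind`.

0 ahead, 6 behind

Reachable from 219a604: {0e0a40a, 219a604, be448d2}.
Reachable from f1b19dd: {0c8473f, 0e0a40a, 219a604, 62e4e03, a6b30a8, be448d2, c2e94be, f1b19dd, fcb6b66}.
Only in 219a604's history (ahead): {} — 0.
Only in f1b19dd's history (behind): {0c8473f, 62e4e03, a6b30a8, c2e94be, f1b19dd, fcb6b66} — 6.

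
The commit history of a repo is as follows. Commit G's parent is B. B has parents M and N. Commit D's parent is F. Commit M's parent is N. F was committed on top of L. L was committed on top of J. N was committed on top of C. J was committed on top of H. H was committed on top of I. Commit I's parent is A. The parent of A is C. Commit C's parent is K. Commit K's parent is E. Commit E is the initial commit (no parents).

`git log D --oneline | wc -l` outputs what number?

10

Walking parent pointers from D: reachable set = {A, C, D, E, F, H, I, J, K, L}.
That is 10 commits.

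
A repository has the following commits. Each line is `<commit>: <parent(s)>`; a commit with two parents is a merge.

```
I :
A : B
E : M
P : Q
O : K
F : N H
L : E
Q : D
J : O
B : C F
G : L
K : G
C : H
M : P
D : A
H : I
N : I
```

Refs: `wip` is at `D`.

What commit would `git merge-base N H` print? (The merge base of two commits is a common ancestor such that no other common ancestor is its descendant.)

I

Ancestors of N: {I, N}.
Ancestors of H: {H, I}.
Common ancestors: {I}.
The only common ancestor is I, so it is the merge base.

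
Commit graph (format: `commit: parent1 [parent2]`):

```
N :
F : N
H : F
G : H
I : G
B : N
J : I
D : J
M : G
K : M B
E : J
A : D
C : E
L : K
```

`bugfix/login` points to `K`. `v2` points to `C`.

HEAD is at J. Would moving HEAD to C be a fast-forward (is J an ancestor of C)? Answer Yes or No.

A fast-forward from J to C is possible iff J is an ancestor of C.
Ancestors of C: {C, E, F, G, H, I, J, N}.
J is among them, so fast-forward is possible.

Yes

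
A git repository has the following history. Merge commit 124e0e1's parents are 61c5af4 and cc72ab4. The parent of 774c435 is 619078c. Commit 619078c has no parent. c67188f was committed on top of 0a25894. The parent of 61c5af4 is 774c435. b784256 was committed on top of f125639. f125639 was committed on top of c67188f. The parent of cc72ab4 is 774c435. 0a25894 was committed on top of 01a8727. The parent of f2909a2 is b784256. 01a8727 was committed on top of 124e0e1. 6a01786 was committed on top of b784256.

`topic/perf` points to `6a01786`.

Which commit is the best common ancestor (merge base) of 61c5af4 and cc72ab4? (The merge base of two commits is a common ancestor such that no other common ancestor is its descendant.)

774c435

Ancestors of 61c5af4: {619078c, 61c5af4, 774c435}.
Ancestors of cc72ab4: {619078c, 774c435, cc72ab4}.
Common ancestors: {619078c, 774c435}.
Among these, 774c435 is not an ancestor of any other common ancestor — it is the merge base.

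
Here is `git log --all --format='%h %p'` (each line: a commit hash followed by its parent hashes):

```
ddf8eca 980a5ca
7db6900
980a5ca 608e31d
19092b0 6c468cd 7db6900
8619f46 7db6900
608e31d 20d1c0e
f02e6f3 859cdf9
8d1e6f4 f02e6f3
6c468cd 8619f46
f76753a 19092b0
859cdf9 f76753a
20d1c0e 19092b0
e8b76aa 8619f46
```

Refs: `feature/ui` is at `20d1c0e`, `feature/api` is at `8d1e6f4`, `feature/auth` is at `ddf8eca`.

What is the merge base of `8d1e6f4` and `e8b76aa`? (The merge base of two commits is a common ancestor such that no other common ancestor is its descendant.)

Ancestors of 8d1e6f4: {19092b0, 6c468cd, 7db6900, 859cdf9, 8619f46, 8d1e6f4, f02e6f3, f76753a}.
Ancestors of e8b76aa: {7db6900, 8619f46, e8b76aa}.
Common ancestors: {7db6900, 8619f46}.
Among these, 8619f46 is not an ancestor of any other common ancestor — it is the merge base.

8619f46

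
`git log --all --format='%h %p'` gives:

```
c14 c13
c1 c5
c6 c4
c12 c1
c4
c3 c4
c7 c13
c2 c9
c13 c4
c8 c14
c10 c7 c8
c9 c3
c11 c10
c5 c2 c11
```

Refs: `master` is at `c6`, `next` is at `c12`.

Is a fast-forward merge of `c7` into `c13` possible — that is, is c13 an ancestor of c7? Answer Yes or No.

A fast-forward from c13 to c7 is possible iff c13 is an ancestor of c7.
Ancestors of c7: {c13, c4, c7}.
c13 is among them, so fast-forward is possible.

Yes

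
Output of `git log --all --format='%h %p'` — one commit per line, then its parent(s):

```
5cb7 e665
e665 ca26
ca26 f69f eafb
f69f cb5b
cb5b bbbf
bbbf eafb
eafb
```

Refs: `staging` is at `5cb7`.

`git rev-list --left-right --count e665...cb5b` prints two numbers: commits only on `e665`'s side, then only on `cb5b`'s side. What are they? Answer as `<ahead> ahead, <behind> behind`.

3 ahead, 0 behind

Reachable from e665: {bbbf, ca26, cb5b, e665, eafb, f69f}.
Reachable from cb5b: {bbbf, cb5b, eafb}.
Only in e665's history (ahead): {ca26, e665, f69f} — 3.
Only in cb5b's history (behind): {} — 0.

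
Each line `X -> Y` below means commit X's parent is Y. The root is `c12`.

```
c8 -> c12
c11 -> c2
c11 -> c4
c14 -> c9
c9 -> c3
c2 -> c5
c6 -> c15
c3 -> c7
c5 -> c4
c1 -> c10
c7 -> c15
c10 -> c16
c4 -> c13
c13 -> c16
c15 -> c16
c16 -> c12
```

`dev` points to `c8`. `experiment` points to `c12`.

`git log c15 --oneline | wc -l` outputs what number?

3

Walking parent pointers from c15: reachable set = {c12, c15, c16}.
That is 3 commits.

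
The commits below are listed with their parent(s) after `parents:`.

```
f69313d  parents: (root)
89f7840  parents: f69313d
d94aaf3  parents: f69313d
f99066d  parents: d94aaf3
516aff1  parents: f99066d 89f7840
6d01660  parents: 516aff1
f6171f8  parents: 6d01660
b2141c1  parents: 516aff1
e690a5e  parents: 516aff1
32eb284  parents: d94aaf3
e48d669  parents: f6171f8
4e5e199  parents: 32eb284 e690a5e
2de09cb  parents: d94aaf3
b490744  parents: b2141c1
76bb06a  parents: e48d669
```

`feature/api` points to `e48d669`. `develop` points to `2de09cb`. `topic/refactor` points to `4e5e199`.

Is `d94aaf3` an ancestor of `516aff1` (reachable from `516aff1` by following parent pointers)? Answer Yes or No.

Yes

Ancestors of 516aff1 (commits reachable by following parents): {516aff1, 89f7840, d94aaf3, f69313d, f99066d}.
d94aaf3 is in that set, so it is an ancestor of 516aff1.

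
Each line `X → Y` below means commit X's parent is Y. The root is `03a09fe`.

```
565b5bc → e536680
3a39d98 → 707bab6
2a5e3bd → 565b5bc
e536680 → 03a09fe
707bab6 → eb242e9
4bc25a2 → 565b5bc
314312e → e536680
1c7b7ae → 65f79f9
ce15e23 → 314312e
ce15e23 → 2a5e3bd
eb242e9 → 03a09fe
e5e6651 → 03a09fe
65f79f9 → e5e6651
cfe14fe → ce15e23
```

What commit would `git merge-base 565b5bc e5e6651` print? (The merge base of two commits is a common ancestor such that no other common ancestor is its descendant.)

Ancestors of 565b5bc: {03a09fe, 565b5bc, e536680}.
Ancestors of e5e6651: {03a09fe, e5e6651}.
Common ancestors: {03a09fe}.
The only common ancestor is 03a09fe, so it is the merge base.

03a09fe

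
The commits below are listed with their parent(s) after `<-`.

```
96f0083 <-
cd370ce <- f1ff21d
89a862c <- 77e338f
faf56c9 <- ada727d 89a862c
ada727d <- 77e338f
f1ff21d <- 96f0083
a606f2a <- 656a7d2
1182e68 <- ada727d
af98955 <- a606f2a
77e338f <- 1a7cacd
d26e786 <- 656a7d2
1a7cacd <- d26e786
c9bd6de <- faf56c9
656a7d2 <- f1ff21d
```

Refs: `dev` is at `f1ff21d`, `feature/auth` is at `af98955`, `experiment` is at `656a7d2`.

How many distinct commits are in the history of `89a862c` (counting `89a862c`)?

Walking parent pointers from 89a862c: reachable set = {1a7cacd, 656a7d2, 77e338f, 89a862c, 96f0083, d26e786, f1ff21d}.
That is 7 commits.

7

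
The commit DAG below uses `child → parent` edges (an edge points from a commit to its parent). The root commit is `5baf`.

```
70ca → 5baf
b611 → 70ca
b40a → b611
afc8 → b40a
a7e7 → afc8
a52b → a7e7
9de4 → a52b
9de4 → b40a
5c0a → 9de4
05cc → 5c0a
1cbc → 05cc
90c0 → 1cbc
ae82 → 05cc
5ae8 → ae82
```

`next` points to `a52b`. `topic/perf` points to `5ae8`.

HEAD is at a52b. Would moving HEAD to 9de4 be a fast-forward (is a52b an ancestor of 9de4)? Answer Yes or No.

A fast-forward from a52b to 9de4 is possible iff a52b is an ancestor of 9de4.
Ancestors of 9de4: {5baf, 70ca, 9de4, a52b, a7e7, afc8, b40a, b611}.
a52b is among them, so fast-forward is possible.

Yes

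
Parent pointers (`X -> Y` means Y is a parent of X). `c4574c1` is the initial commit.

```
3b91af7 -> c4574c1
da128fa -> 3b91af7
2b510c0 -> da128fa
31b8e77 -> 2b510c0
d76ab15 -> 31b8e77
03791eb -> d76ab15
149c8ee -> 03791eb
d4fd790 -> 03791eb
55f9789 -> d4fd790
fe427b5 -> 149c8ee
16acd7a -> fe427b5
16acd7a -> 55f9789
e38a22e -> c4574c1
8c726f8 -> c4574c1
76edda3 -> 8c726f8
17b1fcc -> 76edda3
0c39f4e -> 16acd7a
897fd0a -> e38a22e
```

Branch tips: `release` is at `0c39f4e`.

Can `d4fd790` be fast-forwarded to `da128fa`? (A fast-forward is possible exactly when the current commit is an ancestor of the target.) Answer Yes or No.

A fast-forward from d4fd790 to da128fa is possible iff d4fd790 is an ancestor of da128fa.
Ancestors of da128fa: {3b91af7, c4574c1, da128fa}.
d4fd790 is not among them, so fast-forward is not possible.

No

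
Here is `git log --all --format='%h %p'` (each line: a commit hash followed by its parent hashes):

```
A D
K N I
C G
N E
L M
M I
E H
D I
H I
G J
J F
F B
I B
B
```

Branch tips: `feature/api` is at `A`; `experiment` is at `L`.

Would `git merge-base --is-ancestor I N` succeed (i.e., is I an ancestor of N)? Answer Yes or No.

Yes

Ancestors of N (commits reachable by following parents): {B, E, H, I, N}.
I is in that set, so it is an ancestor of N.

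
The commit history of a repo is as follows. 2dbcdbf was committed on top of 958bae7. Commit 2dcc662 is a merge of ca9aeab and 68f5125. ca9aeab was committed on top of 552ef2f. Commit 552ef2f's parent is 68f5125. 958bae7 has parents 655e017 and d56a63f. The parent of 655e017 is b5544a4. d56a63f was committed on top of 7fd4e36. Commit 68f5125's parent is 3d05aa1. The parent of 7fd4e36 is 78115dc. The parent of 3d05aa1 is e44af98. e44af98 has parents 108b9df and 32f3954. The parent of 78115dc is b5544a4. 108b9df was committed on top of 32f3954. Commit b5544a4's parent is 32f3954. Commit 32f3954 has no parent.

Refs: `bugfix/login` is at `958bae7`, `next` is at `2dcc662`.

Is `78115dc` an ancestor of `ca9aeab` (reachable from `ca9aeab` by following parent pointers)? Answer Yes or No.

No

Ancestors of ca9aeab: {108b9df, 32f3954, 3d05aa1, 552ef2f, 68f5125, ca9aeab, e44af98}.
78115dc is not in that set, so it is not an ancestor of ca9aeab.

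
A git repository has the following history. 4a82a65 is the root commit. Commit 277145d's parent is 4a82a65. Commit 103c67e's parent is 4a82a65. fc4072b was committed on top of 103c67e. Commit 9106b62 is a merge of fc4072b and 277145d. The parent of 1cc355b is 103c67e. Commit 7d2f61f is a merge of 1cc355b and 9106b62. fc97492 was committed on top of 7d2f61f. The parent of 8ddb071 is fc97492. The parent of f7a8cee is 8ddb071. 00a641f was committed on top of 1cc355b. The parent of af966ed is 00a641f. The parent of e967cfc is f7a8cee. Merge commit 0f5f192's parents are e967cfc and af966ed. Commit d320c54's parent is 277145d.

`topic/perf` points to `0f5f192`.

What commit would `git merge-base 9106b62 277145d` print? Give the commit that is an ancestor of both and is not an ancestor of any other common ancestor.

277145d

Ancestors of 9106b62: {103c67e, 277145d, 4a82a65, 9106b62, fc4072b}.
Ancestors of 277145d: {277145d, 4a82a65}.
Common ancestors: {277145d, 4a82a65}.
Among these, 277145d is not an ancestor of any other common ancestor — it is the merge base.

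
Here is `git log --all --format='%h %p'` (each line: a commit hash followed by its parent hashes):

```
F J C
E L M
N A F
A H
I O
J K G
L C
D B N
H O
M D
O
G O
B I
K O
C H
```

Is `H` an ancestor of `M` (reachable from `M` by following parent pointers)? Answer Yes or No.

Yes

Ancestors of M (commits reachable by following parents): {A, B, C, D, F, G, H, I, J, K, M, N, O}.
H is in that set, so it is an ancestor of M.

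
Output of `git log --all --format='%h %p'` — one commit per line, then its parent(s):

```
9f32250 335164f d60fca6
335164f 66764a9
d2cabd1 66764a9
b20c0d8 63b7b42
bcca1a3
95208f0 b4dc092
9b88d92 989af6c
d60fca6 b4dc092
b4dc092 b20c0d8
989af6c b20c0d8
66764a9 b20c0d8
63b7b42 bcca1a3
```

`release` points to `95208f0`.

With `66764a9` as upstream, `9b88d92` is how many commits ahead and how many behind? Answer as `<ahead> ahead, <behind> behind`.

Reachable from 9b88d92: {63b7b42, 989af6c, 9b88d92, b20c0d8, bcca1a3}.
Reachable from 66764a9: {63b7b42, 66764a9, b20c0d8, bcca1a3}.
Only in 9b88d92's history (ahead): {989af6c, 9b88d92} — 2.
Only in 66764a9's history (behind): {66764a9} — 1.

2 ahead, 1 behind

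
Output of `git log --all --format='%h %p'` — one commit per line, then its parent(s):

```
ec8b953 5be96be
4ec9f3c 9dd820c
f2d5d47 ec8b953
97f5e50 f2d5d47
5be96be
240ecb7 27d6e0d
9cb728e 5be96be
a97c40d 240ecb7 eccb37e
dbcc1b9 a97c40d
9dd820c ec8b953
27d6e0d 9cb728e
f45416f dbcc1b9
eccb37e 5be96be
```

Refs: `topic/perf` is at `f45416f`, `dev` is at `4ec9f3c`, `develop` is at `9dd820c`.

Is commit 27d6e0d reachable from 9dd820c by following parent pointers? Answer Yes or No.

Ancestors of 9dd820c: {5be96be, 9dd820c, ec8b953}.
27d6e0d is not in that set, so it is not an ancestor of 9dd820c.

No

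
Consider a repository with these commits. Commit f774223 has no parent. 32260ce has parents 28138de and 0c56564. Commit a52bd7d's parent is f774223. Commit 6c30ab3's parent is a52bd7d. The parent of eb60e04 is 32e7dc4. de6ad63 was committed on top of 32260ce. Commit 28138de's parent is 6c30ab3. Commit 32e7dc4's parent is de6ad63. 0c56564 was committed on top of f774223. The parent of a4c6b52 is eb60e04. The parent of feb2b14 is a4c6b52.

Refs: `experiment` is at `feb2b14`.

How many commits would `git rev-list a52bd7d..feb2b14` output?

9

Reachable from feb2b14: {0c56564, 28138de, 32260ce, 32e7dc4, 6c30ab3, a4c6b52, a52bd7d, de6ad63, eb60e04, f774223, feb2b14}.
Reachable from a52bd7d: {a52bd7d, f774223}.
In feb2b14's history but not a52bd7d's: {0c56564, 28138de, 32260ce, 32e7dc4, 6c30ab3, a4c6b52, de6ad63, eb60e04, feb2b14} — 9 commits.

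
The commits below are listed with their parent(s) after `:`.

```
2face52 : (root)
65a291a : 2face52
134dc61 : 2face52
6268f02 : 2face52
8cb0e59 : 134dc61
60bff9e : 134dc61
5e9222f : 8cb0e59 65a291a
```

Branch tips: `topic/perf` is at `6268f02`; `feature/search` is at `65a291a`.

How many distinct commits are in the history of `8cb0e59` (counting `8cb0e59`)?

3

Walking parent pointers from 8cb0e59: reachable set = {134dc61, 2face52, 8cb0e59}.
That is 3 commits.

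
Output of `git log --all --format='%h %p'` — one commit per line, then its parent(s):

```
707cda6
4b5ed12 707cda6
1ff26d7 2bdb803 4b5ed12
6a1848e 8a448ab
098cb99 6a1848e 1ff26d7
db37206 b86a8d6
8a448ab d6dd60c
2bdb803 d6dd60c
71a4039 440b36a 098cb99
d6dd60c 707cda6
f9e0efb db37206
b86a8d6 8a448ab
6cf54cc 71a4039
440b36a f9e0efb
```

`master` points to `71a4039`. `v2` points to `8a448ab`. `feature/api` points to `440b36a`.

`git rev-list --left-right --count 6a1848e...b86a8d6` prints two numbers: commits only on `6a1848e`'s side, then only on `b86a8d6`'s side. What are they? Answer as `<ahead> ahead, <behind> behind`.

Reachable from 6a1848e: {6a1848e, 707cda6, 8a448ab, d6dd60c}.
Reachable from b86a8d6: {707cda6, 8a448ab, b86a8d6, d6dd60c}.
Only in 6a1848e's history (ahead): {6a1848e} — 1.
Only in b86a8d6's history (behind): {b86a8d6} — 1.

1 ahead, 1 behind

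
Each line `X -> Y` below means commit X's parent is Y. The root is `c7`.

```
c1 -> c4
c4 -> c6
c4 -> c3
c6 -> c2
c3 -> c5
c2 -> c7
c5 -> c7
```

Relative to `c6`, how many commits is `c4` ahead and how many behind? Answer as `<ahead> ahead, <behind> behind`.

Reachable from c4: {c2, c3, c4, c5, c6, c7}.
Reachable from c6: {c2, c6, c7}.
Only in c4's history (ahead): {c3, c4, c5} — 3.
Only in c6's history (behind): {} — 0.

3 ahead, 0 behind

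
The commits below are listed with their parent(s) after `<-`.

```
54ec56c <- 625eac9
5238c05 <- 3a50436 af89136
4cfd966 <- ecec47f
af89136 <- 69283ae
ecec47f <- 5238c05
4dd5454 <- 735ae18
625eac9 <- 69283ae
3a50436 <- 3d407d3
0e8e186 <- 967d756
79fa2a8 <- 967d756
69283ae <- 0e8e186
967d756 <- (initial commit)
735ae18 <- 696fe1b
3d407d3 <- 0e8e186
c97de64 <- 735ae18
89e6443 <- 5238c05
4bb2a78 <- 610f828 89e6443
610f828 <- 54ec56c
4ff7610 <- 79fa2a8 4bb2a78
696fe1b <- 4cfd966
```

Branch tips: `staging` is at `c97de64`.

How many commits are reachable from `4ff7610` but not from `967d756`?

13

Reachable from 4ff7610: {0e8e186, 3a50436, 3d407d3, 4bb2a78, 4ff7610, 5238c05, 54ec56c, 610f828, 625eac9, 69283ae, 79fa2a8, 89e6443, 967d756, af89136}.
Reachable from 967d756: {967d756}.
In 4ff7610's history but not 967d756's: {0e8e186, 3a50436, 3d407d3, 4bb2a78, 4ff7610, 5238c05, 54ec56c, 610f828, 625eac9, 69283ae, 79fa2a8, 89e6443, af89136} — 13 commits.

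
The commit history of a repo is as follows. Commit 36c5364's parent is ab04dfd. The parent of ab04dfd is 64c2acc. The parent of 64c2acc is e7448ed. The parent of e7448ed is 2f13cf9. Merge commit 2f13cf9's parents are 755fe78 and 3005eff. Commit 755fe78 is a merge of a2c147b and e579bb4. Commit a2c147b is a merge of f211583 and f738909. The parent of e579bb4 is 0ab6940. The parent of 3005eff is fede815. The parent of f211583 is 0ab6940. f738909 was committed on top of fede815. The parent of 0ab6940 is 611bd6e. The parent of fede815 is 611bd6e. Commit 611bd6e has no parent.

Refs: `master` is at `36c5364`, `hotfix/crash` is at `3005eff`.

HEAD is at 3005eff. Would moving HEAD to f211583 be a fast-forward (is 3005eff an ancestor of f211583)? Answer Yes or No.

A fast-forward from 3005eff to f211583 is possible iff 3005eff is an ancestor of f211583.
Ancestors of f211583: {0ab6940, 611bd6e, f211583}.
3005eff is not among them, so fast-forward is not possible.

No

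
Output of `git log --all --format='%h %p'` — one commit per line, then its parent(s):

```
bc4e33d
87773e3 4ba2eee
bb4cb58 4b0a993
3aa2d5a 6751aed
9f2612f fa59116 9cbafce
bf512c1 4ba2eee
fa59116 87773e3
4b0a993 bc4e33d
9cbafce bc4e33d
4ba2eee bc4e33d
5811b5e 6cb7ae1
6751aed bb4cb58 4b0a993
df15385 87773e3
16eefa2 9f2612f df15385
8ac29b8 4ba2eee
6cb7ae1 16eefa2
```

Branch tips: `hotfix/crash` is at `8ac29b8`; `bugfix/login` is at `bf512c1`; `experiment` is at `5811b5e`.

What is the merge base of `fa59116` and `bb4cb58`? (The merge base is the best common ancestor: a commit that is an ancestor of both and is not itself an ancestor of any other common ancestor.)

bc4e33d

Ancestors of fa59116: {4ba2eee, 87773e3, bc4e33d, fa59116}.
Ancestors of bb4cb58: {4b0a993, bb4cb58, bc4e33d}.
Common ancestors: {bc4e33d}.
The only common ancestor is bc4e33d, so it is the merge base.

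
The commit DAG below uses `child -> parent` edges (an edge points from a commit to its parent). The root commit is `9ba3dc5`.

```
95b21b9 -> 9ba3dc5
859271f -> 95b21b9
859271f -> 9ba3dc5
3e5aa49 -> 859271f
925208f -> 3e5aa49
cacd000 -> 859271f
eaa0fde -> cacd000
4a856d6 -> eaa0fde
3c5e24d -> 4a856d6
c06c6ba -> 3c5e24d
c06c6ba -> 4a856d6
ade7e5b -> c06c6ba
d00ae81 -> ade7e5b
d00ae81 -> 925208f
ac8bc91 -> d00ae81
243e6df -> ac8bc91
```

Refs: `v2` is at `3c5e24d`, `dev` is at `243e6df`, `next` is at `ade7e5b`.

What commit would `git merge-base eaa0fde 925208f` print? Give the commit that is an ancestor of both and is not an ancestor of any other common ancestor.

Ancestors of eaa0fde: {859271f, 95b21b9, 9ba3dc5, cacd000, eaa0fde}.
Ancestors of 925208f: {3e5aa49, 859271f, 925208f, 95b21b9, 9ba3dc5}.
Common ancestors: {859271f, 95b21b9, 9ba3dc5}.
Among these, 859271f is not an ancestor of any other common ancestor — it is the merge base.

859271f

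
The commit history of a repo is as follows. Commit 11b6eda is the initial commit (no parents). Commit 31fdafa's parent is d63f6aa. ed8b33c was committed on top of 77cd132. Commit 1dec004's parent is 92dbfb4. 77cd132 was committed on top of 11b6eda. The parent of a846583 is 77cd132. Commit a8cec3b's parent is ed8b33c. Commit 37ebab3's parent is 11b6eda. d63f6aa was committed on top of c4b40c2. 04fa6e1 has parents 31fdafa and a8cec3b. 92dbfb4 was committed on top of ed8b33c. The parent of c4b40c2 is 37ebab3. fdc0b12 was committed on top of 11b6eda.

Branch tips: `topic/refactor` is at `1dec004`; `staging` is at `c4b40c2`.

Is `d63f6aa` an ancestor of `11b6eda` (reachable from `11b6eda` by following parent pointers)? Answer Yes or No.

No

Ancestors of 11b6eda: {11b6eda}.
d63f6aa is not in that set, so it is not an ancestor of 11b6eda.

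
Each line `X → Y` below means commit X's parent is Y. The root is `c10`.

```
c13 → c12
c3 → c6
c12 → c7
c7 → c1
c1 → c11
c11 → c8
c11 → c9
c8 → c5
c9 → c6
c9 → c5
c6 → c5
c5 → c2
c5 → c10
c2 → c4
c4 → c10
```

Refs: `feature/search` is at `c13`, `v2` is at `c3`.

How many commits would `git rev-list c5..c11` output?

4

Reachable from c11: {c10, c11, c2, c4, c5, c6, c8, c9}.
Reachable from c5: {c10, c2, c4, c5}.
In c11's history but not c5's: {c11, c6, c8, c9} — 4 commits.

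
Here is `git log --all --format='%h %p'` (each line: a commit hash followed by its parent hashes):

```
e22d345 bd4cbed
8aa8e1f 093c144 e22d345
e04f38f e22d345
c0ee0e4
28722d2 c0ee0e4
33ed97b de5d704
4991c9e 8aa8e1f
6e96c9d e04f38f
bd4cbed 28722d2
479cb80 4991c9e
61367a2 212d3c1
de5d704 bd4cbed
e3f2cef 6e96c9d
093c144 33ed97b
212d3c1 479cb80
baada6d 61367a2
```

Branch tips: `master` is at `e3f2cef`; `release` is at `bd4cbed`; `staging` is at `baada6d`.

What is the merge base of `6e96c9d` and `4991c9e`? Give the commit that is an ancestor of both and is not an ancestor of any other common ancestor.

Ancestors of 6e96c9d: {28722d2, 6e96c9d, bd4cbed, c0ee0e4, e04f38f, e22d345}.
Ancestors of 4991c9e: {093c144, 28722d2, 33ed97b, 4991c9e, 8aa8e1f, bd4cbed, c0ee0e4, de5d704, e22d345}.
Common ancestors: {28722d2, bd4cbed, c0ee0e4, e22d345}.
Among these, e22d345 is not an ancestor of any other common ancestor — it is the merge base.

e22d345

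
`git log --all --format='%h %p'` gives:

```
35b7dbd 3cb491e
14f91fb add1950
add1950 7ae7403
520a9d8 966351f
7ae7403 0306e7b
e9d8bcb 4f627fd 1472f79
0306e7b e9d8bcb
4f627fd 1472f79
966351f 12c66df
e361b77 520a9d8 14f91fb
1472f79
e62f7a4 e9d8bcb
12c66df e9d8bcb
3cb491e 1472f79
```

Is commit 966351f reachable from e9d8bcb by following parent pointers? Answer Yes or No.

No

Ancestors of e9d8bcb: {1472f79, 4f627fd, e9d8bcb}.
966351f is not in that set, so it is not an ancestor of e9d8bcb.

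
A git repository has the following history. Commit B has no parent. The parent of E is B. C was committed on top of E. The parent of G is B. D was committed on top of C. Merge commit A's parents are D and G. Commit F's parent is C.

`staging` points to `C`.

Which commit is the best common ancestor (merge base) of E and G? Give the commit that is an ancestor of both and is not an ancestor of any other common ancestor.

Ancestors of E: {B, E}.
Ancestors of G: {B, G}.
Common ancestors: {B}.
The only common ancestor is B, so it is the merge base.

B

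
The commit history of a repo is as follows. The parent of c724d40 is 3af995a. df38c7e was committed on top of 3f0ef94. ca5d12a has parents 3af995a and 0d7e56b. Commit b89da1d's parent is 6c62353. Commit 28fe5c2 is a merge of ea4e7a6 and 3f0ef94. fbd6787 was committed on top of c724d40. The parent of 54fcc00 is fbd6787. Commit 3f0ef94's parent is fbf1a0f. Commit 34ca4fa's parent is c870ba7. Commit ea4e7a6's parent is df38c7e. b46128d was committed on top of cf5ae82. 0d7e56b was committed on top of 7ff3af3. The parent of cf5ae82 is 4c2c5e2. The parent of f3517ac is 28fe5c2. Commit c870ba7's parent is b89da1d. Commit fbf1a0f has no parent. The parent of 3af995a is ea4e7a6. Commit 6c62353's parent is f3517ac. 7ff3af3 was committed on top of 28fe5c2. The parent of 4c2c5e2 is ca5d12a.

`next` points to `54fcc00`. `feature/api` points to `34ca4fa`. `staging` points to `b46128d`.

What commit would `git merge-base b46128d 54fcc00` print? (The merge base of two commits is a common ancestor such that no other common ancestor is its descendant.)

3af995a

Ancestors of b46128d: {0d7e56b, 28fe5c2, 3af995a, 3f0ef94, 4c2c5e2, 7ff3af3, b46128d, ca5d12a, cf5ae82, df38c7e, ea4e7a6, fbf1a0f}.
Ancestors of 54fcc00: {3af995a, 3f0ef94, 54fcc00, c724d40, df38c7e, ea4e7a6, fbd6787, fbf1a0f}.
Common ancestors: {3af995a, 3f0ef94, df38c7e, ea4e7a6, fbf1a0f}.
Among these, 3af995a is not an ancestor of any other common ancestor — it is the merge base.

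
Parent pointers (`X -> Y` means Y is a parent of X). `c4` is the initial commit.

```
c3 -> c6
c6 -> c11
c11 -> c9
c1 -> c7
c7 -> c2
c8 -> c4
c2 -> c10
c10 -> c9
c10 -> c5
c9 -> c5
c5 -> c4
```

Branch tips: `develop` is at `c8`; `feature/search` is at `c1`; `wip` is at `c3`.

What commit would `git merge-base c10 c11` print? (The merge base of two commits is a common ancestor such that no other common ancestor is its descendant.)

Ancestors of c10: {c10, c4, c5, c9}.
Ancestors of c11: {c11, c4, c5, c9}.
Common ancestors: {c4, c5, c9}.
Among these, c9 is not an ancestor of any other common ancestor — it is the merge base.

c9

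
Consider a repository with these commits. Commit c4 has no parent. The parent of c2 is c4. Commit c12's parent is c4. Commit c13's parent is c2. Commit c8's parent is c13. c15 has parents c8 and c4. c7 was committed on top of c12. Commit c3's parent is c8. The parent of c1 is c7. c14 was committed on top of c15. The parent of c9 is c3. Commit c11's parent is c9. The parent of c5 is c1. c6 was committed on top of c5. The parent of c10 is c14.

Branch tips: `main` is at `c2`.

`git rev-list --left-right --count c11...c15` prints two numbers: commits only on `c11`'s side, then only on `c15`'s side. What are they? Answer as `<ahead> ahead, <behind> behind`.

3 ahead, 1 behind

Reachable from c11: {c11, c13, c2, c3, c4, c8, c9}.
Reachable from c15: {c13, c15, c2, c4, c8}.
Only in c11's history (ahead): {c11, c3, c9} — 3.
Only in c15's history (behind): {c15} — 1.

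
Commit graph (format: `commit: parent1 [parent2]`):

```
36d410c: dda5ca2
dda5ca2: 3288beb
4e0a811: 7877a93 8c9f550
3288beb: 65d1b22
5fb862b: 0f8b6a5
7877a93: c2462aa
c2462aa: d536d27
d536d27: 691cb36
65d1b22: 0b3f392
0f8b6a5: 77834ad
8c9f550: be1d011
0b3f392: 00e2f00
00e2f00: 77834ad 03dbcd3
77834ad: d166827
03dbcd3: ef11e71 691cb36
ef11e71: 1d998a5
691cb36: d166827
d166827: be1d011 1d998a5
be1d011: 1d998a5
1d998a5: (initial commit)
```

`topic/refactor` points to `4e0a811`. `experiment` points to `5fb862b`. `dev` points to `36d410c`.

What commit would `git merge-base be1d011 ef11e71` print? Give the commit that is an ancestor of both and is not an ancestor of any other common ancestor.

Ancestors of be1d011: {1d998a5, be1d011}.
Ancestors of ef11e71: {1d998a5, ef11e71}.
Common ancestors: {1d998a5}.
The only common ancestor is 1d998a5, so it is the merge base.

1d998a5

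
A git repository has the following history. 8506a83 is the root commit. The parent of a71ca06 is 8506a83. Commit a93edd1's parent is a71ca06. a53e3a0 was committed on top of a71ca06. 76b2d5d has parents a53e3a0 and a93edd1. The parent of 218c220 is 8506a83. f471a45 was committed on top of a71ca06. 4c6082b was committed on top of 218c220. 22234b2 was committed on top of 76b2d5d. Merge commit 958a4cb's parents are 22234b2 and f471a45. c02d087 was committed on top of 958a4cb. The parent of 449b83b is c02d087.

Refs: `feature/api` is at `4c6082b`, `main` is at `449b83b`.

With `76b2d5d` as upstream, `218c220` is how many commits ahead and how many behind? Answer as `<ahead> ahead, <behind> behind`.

Reachable from 218c220: {218c220, 8506a83}.
Reachable from 76b2d5d: {76b2d5d, 8506a83, a53e3a0, a71ca06, a93edd1}.
Only in 218c220's history (ahead): {218c220} — 1.
Only in 76b2d5d's history (behind): {76b2d5d, a53e3a0, a71ca06, a93edd1} — 4.

1 ahead, 4 behind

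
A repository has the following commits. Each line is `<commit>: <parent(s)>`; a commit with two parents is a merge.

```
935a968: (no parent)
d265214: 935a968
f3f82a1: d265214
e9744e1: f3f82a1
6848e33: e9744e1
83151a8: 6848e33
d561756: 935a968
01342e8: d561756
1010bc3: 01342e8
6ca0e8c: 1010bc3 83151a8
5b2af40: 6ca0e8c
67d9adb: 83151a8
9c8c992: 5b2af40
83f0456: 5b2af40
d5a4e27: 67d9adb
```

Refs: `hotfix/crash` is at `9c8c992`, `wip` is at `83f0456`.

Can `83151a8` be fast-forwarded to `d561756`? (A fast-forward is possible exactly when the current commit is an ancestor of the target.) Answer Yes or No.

A fast-forward from 83151a8 to d561756 is possible iff 83151a8 is an ancestor of d561756.
Ancestors of d561756: {935a968, d561756}.
83151a8 is not among them, so fast-forward is not possible.

No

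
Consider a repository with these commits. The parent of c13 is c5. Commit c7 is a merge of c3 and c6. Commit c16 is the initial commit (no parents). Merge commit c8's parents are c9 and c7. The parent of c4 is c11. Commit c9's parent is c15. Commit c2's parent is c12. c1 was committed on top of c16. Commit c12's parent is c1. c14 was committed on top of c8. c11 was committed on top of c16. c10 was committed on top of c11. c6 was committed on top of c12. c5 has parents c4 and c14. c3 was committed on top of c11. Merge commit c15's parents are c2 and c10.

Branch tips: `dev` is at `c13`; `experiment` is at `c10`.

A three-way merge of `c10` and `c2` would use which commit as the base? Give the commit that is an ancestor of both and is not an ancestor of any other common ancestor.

c16

Ancestors of c10: {c10, c11, c16}.
Ancestors of c2: {c1, c12, c16, c2}.
Common ancestors: {c16}.
The only common ancestor is c16, so it is the merge base.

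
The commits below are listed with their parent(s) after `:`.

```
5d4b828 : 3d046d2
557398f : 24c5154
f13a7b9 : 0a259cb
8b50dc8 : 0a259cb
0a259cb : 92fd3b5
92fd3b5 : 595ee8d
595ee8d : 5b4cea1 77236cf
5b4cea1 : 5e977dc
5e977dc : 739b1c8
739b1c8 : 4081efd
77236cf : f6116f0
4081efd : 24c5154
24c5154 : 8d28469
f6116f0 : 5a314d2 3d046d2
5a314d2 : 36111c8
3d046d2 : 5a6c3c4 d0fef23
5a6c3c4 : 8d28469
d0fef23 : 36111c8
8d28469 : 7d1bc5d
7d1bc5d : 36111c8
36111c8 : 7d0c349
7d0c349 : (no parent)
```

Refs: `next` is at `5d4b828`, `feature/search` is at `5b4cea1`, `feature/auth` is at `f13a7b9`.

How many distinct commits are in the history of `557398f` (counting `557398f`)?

6

Walking parent pointers from 557398f: reachable set = {24c5154, 36111c8, 557398f, 7d0c349, 7d1bc5d, 8d28469}.
That is 6 commits.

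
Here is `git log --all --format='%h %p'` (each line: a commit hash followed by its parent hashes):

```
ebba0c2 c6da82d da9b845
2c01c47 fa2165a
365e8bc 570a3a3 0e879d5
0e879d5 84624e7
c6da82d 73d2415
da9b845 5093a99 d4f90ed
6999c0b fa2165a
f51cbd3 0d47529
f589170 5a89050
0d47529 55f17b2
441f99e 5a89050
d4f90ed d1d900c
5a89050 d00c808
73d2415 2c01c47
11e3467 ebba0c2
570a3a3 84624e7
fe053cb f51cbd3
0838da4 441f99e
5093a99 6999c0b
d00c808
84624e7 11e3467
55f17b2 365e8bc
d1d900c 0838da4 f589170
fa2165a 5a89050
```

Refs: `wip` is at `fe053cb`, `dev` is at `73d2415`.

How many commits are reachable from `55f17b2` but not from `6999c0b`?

Reachable from 55f17b2: {0838da4, 0e879d5, 11e3467, 2c01c47, 365e8bc, 441f99e, 5093a99, 55f17b2, 570a3a3, 5a89050, 6999c0b, 73d2415, 84624e7, c6da82d, d00c808, d1d900c, d4f90ed, da9b845, ebba0c2, f589170, fa2165a}.
Reachable from 6999c0b: {5a89050, 6999c0b, d00c808, fa2165a}.
In 55f17b2's history but not 6999c0b's: {0838da4, 0e879d5, 11e3467, 2c01c47, 365e8bc, 441f99e, 5093a99, 55f17b2, 570a3a3, 73d2415, 84624e7, c6da82d, d1d900c, d4f90ed, da9b845, ebba0c2, f589170} — 17 commits.

17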